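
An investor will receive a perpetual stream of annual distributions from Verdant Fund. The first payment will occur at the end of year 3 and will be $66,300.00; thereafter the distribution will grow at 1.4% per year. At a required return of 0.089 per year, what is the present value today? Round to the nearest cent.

Value at end of year 2: C₁ / (r − g) = $66,300.00 / (0.089 − 0.014) = $884,000.0000
Discount to today: PV = $884,000.0000 / (1 + 0.089)^2 = $884,000.0000 / 1.185921 = $745,412.22

$745412.22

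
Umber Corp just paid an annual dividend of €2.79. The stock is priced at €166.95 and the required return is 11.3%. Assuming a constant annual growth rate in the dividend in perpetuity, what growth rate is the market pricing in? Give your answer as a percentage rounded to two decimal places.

P = D₀(1+g)/(r−g) ⇒ P(r−g) = D₀(1+g) ⇒ g(P+D₀) = P·r − D₀
g = (P·r − D₀)/(P + D₀) = (€166.95×0.113 − €2.79) / (€166.95 + €2.79) = 0.094706

9.47%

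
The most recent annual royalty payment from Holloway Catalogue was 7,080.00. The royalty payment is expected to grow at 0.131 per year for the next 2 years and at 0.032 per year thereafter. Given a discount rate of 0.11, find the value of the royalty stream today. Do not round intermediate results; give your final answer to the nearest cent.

D_1 = 8007.48000
D_2 = 9056.45988
Terminal value at year 2: TV = D_2×(1+g_2)/(r−g_2) = 9346.26660/0.078 = 119823.93072
P_0 = D_1/(1+r)^1 + D_2/(1+r)^2 + TV/(1+r)^2
    = 7213.94595 + 7350.42600 + 97251.79021 = 111816.16216

111816.16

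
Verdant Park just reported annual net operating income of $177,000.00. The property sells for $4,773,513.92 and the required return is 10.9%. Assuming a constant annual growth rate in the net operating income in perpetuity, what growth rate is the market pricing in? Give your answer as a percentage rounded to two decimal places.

P = D₀(1+g)/(r−g) ⇒ P(r−g) = D₀(1+g) ⇒ g(P+D₀) = P·r − D₀
g = (P·r − D₀)/(P + D₀) = ($4,773,513.92×0.109 − $177,000.00) / ($4,773,513.92 + $177,000.00) = 0.069349

6.93%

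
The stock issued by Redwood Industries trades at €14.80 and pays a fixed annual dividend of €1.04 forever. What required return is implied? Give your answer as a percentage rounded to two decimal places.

P = C/r ⇒ r = C/P = €1.04/€14.80 = 0.070270

7.03%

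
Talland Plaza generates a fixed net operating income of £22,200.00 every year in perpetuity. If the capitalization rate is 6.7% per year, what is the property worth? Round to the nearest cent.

£331343.28

Level perpetuity: PV = C / r = £22,200.00 / 0.067 = £331,343.28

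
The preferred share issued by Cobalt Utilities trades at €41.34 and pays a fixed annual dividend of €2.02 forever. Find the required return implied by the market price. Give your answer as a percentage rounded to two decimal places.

P = C/r ⇒ r = C/P = €2.02/€41.34 = 0.048863

4.89%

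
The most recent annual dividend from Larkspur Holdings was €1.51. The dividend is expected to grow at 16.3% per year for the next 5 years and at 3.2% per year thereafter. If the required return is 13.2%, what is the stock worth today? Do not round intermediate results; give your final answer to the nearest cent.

€26.03

D_1 = 1.75613
D_2 = 2.04238
D_3 = 2.37529
D_4 = 2.76246
D_5 = 3.21274
Terminal value at year 5: TV = D_5×(1+g_2)/(r−g_2) = 3.31555/0.1 = 33.15547
P_0 = D_1/(1+r)^1 + D_2/(1+r)^2 + D_3/(1+r)^3 + D_4/(1+r)^4 + D_5/(1+r)^5 + TV/(1+r)^5
    = 1.55135 + 1.59384 + 1.63748 + 1.68233 + 1.72840 + 17.83705 = 26.03044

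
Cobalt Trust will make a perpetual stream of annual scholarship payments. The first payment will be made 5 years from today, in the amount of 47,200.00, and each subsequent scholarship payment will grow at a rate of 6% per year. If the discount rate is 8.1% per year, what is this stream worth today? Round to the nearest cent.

Value at end of year 4: C₁ / (r − g) = 47,200.00 / (0.081 − 0.06) = 2,247,619.0476
Discount to today: PV = 2,247,619.0476 / (1 + 0.081)^4 = 2,247,619.0476 / 1.365535 = 1,645,962.47

1645962.47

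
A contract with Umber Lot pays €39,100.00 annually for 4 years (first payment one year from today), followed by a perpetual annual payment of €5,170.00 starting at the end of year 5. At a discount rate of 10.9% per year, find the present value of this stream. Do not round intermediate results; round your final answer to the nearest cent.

€152922.32

PV of 4-year annuity: €39,100.00 × [1 − (1+0.109)^−4] / 0.109 = 121565.07983
Perpetuity value at year 4: €5,170.00 / 0.109 = 47431.19266
PV of perpetuity: 47431.19266 / (1+0.109)^4 = 31357.24221
Total PV = 121565.07983 + 31357.24221 = 152922.32204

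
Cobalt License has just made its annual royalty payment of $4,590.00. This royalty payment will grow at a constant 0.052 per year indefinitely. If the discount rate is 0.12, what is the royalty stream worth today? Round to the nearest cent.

$71010.00

D₁ = D₀ × (1 + g) = $4,590.00 × 1.052 = $4,828.6800
Growing perpetuity: P = D₁ / (r − g) = $4,828.6800 / (0.12 − 0.052) = $71,010.00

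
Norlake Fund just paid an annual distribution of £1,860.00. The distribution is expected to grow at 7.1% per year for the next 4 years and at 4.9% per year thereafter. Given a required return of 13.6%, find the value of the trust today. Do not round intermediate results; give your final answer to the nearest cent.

£24152.87

D_1 = 1992.06000
D_2 = 2133.49626
D_3 = 2284.97449
D_4 = 2447.20768
Terminal value at year 4: TV = D_4×(1+g_2)/(r−g_2) = 2567.12086/0.087 = 29507.13632
P_0 = D_1/(1+r)^1 + D_2/(1+r)^2 + D_3/(1+r)^3 + D_4/(1+r)^4 + TV/(1+r)^4
    = 1753.57394 + 1653.23741 + 1558.64196 + 1469.45910 + 17717.96085 = 24152.87325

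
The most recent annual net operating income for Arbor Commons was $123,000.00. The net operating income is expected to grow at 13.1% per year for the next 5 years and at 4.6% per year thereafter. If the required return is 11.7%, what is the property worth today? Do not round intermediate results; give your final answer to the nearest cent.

D_1 = 139113.00000
D_2 = 157336.80300
D_3 = 177947.92419
D_4 = 201259.10226
D_5 = 227624.04466
Terminal value at year 5: TV = D_5×(1+g_2)/(r−g_2) = 238094.75071/0.071 = 3353447.19314
P_0 = D_1/(1+r)^1 + D_2/(1+r)^2 + D_3/(1+r)^3 + D_4/(1+r)^4 + D_5/(1+r)^5 + TV/(1+r)^5
    = 124541.62936 + 126102.58085 + 127683.09664 + 129283.42193 + 130903.80502 + 1928526.47953 = 2567041.01333

$2567041.01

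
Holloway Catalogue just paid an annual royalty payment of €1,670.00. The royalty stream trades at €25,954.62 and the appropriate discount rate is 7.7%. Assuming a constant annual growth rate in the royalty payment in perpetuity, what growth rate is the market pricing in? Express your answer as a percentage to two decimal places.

1.19%

P = D₀(1+g)/(r−g) ⇒ P(r−g) = D₀(1+g) ⇒ g(P+D₀) = P·r − D₀
g = (P·r − D₀)/(P + D₀) = (€25,954.62×0.077 − €1,670.00) / (€25,954.62 + €1,670.00) = 0.011892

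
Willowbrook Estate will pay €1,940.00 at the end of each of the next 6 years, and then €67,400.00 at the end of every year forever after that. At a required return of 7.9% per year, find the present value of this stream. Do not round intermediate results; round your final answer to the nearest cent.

PV of 6-year annuity: €1,940.00 × [1 − (1+0.079)^−6] / 0.079 = 8995.65862
Perpetuity value at year 6: €67,400.00 / 0.079 = 853164.55696
PV of perpetuity: 853164.55696 / (1+0.079)^6 = 540634.97413
Total PV = 8995.65862 + 540634.97413 = 549630.63275

€549630.63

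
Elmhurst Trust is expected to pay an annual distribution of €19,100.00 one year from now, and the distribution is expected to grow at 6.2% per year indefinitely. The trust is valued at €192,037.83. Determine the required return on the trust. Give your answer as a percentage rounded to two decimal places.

16.15%

P = D₁/(r − g) ⇒ r = D₁/P + g = €19,100.0000/€192,037.83 + 0.062 = 0.099460 + 0.062 = 0.161460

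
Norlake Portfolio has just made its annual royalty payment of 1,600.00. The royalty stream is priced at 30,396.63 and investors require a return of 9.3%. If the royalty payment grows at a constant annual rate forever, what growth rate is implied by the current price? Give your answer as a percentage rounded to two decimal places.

P = D₀(1+g)/(r−g) ⇒ P(r−g) = D₀(1+g) ⇒ g(P+D₀) = P·r − D₀
g = (P·r − D₀)/(P + D₀) = (30,396.63×0.093 − 1,600.00) / (30,396.63 + 1,600.00) = 0.038344

3.83%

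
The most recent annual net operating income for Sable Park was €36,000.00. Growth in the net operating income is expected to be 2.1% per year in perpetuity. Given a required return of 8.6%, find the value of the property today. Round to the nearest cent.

D₁ = D₀ × (1 + g) = €36,000.00 × 1.021 = €36,756.0000
Growing perpetuity: P = D₁ / (r − g) = €36,756.0000 / (0.086 − 0.021) = €565,476.92

€565476.92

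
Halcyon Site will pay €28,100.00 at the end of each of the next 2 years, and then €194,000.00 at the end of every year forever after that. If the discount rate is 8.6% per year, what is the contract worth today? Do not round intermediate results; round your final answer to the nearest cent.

€1962386.30

PV of 2-year annuity: €28,100.00 × [1 − (1+0.086)^−2] / 0.086 = 49700.52468
Perpetuity value at year 2: €194,000.00 / 0.086 = 2255813.95349
PV of perpetuity: 2255813.95349 / (1+0.086)^2 = 1912685.77601
Total PV = 49700.52468 + 1912685.77601 = 1962386.30069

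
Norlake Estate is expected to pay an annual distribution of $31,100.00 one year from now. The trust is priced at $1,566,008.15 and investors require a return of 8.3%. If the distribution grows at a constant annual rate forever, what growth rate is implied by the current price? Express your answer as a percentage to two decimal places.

P = D₁/(r−g) ⇒ g = r − D₁/P = 0.083 − $31,100.00/$1,566,008.15 = 0.063141

6.31%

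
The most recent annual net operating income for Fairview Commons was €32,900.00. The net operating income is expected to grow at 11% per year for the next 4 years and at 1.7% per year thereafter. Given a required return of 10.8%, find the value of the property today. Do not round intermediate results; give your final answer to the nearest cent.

D_1 = 36519.00000
D_2 = 40536.09000
D_3 = 44995.05990
D_4 = 49944.51649
Terminal value at year 4: TV = D_4×(1+g_2)/(r−g_2) = 50793.57327/0.091 = 558171.13483
P_0 = D_1/(1+r)^1 + D_2/(1+r)^2 + D_3/(1+r)^3 + D_4/(1+r)^4 + TV/(1+r)^4
    = 32959.38628 + 33018.87976 + 33078.48062 + 33138.18907 + 370346.57459 = 502541.51033

€502541.51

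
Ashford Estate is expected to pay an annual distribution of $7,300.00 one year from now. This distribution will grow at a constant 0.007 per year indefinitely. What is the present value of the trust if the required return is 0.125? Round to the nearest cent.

$61864.41

Growing perpetuity: P = D₁ / (r − g) = $7,300.0000 / (0.125 − 0.007) = $61,864.41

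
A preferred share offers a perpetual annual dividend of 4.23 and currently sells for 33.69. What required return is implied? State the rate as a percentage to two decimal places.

P = C/r ⇒ r = C/P = 4.23/33.69 = 0.125557

12.56%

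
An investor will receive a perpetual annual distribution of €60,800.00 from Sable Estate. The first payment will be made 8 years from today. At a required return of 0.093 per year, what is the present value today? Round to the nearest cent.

€350816.08

Value at end of year 7: C / r = €60,800.00 / 0.093 = €653,763.4409
Discount to today: PV = €653,763.4409 / (1 + 0.093)^7 = €653,763.4409 / 1.863550 = €350,816.08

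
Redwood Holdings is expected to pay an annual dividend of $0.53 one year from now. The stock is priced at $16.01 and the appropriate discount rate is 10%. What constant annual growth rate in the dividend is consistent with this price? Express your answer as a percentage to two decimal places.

P = D₁/(r−g) ⇒ g = r − D₁/P = 0.1 − $0.53/$16.01 = 0.066896

6.69%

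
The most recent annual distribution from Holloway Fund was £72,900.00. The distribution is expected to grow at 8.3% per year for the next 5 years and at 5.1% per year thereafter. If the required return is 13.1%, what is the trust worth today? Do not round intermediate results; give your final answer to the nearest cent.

D_1 = 78950.70000
D_2 = 85503.60810
D_3 = 92600.40757
D_4 = 100286.24140
D_5 = 108609.99944
Terminal value at year 5: TV = D_5×(1+g_2)/(r−g_2) = 114149.10941/0.08 = 1426863.86760
P_0 = D_1/(1+r)^1 + D_2/(1+r)^2 + D_3/(1+r)^3 + D_4/(1+r)^4 + D_5/(1+r)^5 + TV/(1+r)^5
    = 69806.10080 + 66843.50766 + 64006.64792 + 61290.18541 + 58689.01043 + 771026.87451 = 1091662.32671

£1091662.33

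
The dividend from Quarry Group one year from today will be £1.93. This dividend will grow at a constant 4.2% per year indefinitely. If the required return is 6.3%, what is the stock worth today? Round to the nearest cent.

£91.90

Growing perpetuity: P = D₁ / (r − g) = £1.9300 / (0.063 − 0.042) = £91.90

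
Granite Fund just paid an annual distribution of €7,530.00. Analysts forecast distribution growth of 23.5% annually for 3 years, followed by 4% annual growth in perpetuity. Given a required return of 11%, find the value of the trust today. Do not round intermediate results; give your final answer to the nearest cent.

D_1 = 9299.55000
D_2 = 11484.94425
D_3 = 14183.90615
Terminal value at year 3: TV = D_3×(1+g_2)/(r−g_2) = 14751.26239/0.07 = 210732.31992
P_0 = D_1/(1+r)^1 + D_2/(1+r)^2 + D_3/(1+r)^3 + TV/(1+r)^3
    = 8377.97297 + 9321.43840 + 10371.14993 + 154085.65609 = 182156.21739

€182156.22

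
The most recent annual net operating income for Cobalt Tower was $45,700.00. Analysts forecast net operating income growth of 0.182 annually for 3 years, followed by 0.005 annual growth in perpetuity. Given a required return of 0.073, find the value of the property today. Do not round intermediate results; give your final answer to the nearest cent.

D_1 = 54017.40000
D_2 = 63848.56680
D_3 = 75469.00596
Terminal value at year 3: TV = D_3×(1+g_2)/(r−g_2) = 75846.35099/0.068 = 1115387.51452
P_0 = D_1/(1+r)^1 + D_2/(1+r)^2 + D_3/(1+r)^3 + TV/(1+r)^3
    = 50342.40447 + 55456.40456 + 61089.90697 + 902872.88985 = 1069761.60585

$1069761.61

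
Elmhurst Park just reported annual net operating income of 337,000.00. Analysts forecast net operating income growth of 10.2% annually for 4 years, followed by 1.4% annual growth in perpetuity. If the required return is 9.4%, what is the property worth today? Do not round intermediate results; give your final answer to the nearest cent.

5770619.15

D_1 = 371374.00000
D_2 = 409254.14800
D_3 = 450998.07110
D_4 = 496999.87435
Terminal value at year 4: TV = D_4×(1+g_2)/(r−g_2) = 503957.87259/0.08 = 6299473.40736
P_0 = D_1/(1+r)^1 + D_2/(1+r)^2 + D_3/(1+r)^3 + D_4/(1+r)^4 + TV/(1+r)^4
    = 339464.35101 + 341946.72286 + 344447.24734 + 346966.05719 + 4397794.77493 = 5770619.15333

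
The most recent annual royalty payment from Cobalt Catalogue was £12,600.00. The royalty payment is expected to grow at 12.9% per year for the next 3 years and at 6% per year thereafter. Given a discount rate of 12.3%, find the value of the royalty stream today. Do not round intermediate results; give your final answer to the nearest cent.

£253621.59

D_1 = 14225.40000
D_2 = 16060.47660
D_3 = 18132.27808
Terminal value at year 3: TV = D_3×(1+g_2)/(r−g_2) = 19220.21477/0.063 = 305082.77407
P_0 = D_1/(1+r)^1 + D_2/(1+r)^2 + D_3/(1+r)^3 + TV/(1+r)^3
    = 12667.31968 + 12734.99904 + 12803.03999 + 215416.22846 = 253621.58717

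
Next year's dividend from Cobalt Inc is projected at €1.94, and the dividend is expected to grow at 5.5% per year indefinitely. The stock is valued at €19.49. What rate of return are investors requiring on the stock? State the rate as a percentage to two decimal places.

P = D₁/(r − g) ⇒ r = D₁/P + g = €1.9400/€19.49 + 0.055 = 0.099538 + 0.055 = 0.154538

15.45%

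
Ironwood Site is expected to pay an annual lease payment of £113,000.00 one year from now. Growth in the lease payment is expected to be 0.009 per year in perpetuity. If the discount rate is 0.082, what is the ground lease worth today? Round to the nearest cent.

Growing perpetuity: P = D₁ / (r − g) = £113,000.0000 / (0.082 − 0.009) = £1,547,945.21

£1547945.21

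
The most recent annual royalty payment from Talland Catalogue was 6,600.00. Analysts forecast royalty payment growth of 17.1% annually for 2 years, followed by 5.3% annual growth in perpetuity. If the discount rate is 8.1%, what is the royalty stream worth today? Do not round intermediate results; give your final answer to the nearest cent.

306151.43

D_1 = 7728.60000
D_2 = 9050.19060
Terminal value at year 2: TV = D_2×(1+g_2)/(r−g_2) = 9529.85070/0.028 = 340351.81078
P_0 = D_1/(1+r)^1 + D_2/(1+r)^2 + TV/(1+r)^2
    = 7149.49121 + 7744.73100 + 291257.20504 = 306151.42725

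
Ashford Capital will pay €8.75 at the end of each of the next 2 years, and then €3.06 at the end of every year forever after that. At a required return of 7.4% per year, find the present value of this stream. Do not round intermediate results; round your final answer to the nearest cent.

PV of 2-year annuity: €8.75 × [1 − (1+0.074)^−2] / 0.074 = 15.73288
Perpetuity value at year 2: €3.06 / 0.074 = 41.35135
PV of perpetuity: 41.35135 / (1+0.074)^2 = 35.84934
Total PV = 15.73288 + 35.84934 = 51.58222

€51.58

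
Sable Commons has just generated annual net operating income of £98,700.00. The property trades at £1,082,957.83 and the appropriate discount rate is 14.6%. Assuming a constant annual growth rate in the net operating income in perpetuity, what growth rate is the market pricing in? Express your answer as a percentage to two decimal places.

P = D₀(1+g)/(r−g) ⇒ P(r−g) = D₀(1+g) ⇒ g(P+D₀) = P·r − D₀
g = (P·r − D₀)/(P + D₀) = (£1,082,957.83×0.146 − £98,700.00) / (£1,082,957.83 + £98,700.00) = 0.050278

5.03%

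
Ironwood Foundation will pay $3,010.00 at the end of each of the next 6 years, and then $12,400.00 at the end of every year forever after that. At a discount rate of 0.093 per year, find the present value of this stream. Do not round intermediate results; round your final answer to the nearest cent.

PV of 6-year annuity: $3,010.00 × [1 − (1+0.093)^−6] / 0.093 = 13382.69072
Perpetuity value at year 6: $12,400.00 / 0.093 = 133333.33333
PV of perpetuity: 133333.33333 / (1+0.093)^6 = 78201.98284
Total PV = 13382.69072 + 78201.98284 = 91584.67357

$91584.67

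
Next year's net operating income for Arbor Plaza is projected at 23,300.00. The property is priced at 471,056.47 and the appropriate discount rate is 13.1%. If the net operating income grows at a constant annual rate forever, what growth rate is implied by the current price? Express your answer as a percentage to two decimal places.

8.15%

P = D₁/(r−g) ⇒ g = r − D₁/P = 0.131 − 23,300.00/471,056.47 = 0.081537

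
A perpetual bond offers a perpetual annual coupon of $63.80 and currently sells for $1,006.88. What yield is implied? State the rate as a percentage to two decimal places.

6.34%

P = C/r ⇒ r = C/P = $63.80/$1,006.88 = 0.063364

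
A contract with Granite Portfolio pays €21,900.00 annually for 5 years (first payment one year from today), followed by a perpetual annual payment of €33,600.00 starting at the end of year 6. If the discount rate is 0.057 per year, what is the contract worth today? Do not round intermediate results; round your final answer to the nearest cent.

PV of 5-year annuity: €21,900.00 × [1 − (1+0.057)^−5] / 0.057 = 93008.54696
Perpetuity value at year 5: €33,600.00 / 0.057 = 589473.68421
PV of perpetuity: 589473.68421 / (1+0.057)^5 = 446775.63956
Total PV = 93008.54696 + 446775.63956 = 539784.18652

€539784.19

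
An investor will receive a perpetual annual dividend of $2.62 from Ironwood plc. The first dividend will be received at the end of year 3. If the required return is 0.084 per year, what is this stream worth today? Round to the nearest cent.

$26.54

Value at end of year 2: C / r = $2.62 / 0.084 = $31.1905
Discount to today: PV = $31.1905 / (1 + 0.084)^2 = $31.1905 / 1.175056 = $26.54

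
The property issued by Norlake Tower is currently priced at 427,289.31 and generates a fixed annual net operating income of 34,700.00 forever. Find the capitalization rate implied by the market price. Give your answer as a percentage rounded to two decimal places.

P = C/r ⇒ r = C/P = 34,700.00/427,289.31 = 0.081210

8.12%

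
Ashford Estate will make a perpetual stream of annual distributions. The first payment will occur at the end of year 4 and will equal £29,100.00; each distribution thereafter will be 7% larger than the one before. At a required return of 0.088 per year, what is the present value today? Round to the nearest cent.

£1255260.31

Value at end of year 3: C₁ / (r − g) = £29,100.00 / (0.088 − 0.07) = £1,616,666.6667
Discount to today: PV = £1,616,666.6667 / (1 + 0.088)^3 = £1,616,666.6667 / 1.287913 = £1,255,260.31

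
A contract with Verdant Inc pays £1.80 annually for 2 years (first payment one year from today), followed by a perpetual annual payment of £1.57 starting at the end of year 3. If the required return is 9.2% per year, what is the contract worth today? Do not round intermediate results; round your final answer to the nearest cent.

£17.47

PV of 2-year annuity: £1.80 × [1 − (1+0.092)^−2] / 0.092 = 3.15783
Perpetuity value at year 2: £1.57 / 0.092 = 17.06522
PV of perpetuity: 17.06522 / (1+0.092)^2 = 14.31089
Total PV = 3.15783 + 14.31089 = 17.46872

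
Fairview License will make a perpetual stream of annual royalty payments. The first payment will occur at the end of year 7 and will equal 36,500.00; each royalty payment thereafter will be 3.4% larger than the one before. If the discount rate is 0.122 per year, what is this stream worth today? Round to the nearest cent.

Value at end of year 6: C₁ / (r − g) = 36,500.00 / (0.122 − 0.034) = 414,772.7273
Discount to today: PV = 414,772.7273 / (1 + 0.122)^6 = 414,772.7273 / 1.995065 = 207,899.31

207899.31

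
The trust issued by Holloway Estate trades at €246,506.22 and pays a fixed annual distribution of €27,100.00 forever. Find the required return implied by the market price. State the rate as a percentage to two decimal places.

10.99%

P = C/r ⇒ r = C/P = €27,100.00/€246,506.22 = 0.109936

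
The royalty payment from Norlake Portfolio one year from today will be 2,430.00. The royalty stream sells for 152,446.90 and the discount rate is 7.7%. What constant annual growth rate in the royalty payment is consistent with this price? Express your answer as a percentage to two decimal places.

P = D₁/(r−g) ⇒ g = r − D₁/P = 0.077 − 2,430.00/152,446.90 = 0.061060

6.11%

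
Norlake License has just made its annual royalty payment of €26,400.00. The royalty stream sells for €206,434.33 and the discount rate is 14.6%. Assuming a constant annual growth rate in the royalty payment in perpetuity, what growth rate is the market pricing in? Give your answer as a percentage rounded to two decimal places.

1.61%

P = D₀(1+g)/(r−g) ⇒ P(r−g) = D₀(1+g) ⇒ g(P+D₀) = P·r − D₀
g = (P·r − D₀)/(P + D₀) = (€206,434.33×0.146 − €26,400.00) / (€206,434.33 + €26,400.00) = 0.016060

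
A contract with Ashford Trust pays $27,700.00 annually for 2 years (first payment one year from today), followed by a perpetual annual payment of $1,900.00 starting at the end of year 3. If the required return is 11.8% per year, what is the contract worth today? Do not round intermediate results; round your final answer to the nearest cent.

PV of 2-year annuity: $27,700.00 × [1 − (1+0.118)^−2] / 0.118 = 46937.73381
Perpetuity value at year 2: $1,900.00 / 0.118 = 16101.69492
PV of perpetuity: 16101.69492 / (1+0.118)^2 = 12882.13917
Total PV = 46937.73381 + 12882.13917 = 59819.87298

$59819.87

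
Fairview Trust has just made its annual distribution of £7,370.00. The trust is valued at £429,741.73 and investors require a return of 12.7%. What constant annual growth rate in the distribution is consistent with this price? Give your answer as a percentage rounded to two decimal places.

10.80%

P = D₀(1+g)/(r−g) ⇒ P(r−g) = D₀(1+g) ⇒ g(P+D₀) = P·r − D₀
g = (P·r − D₀)/(P + D₀) = (£429,741.73×0.127 − £7,370.00) / (£429,741.73 + £7,370.00) = 0.107998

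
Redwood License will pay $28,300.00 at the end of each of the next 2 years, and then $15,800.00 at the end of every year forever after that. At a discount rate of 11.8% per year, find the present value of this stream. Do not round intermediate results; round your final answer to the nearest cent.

PV of 2-year annuity: $28,300.00 × [1 − (1+0.118)^−2] / 0.118 = 47954.43563
Perpetuity value at year 2: $15,800.00 / 0.118 = 133898.30508
PV of perpetuity: 133898.30508 / (1+0.118)^2 = 107125.15728
Total PV = 47954.43563 + 107125.15728 = 155079.59291

$155079.59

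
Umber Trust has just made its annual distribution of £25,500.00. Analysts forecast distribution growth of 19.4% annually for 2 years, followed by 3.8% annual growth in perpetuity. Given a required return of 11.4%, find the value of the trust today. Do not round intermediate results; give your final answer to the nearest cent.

£456719.38

D_1 = 30447.00000
D_2 = 36353.71800
Terminal value at year 2: TV = D_2×(1+g_2)/(r−g_2) = 37735.15928/0.076 = 496515.25374
P_0 = D_1/(1+r)^1 + D_2/(1+r)^2 + TV/(1+r)^2
    = 27331.23878 + 29293.98483 + 400094.16125 = 456719.38486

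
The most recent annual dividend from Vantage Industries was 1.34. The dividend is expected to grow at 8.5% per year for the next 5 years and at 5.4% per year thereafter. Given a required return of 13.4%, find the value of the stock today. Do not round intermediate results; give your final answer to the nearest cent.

20.04

D_1 = 1.45390
D_2 = 1.57748
D_3 = 1.71157
D_4 = 1.85705
D_5 = 2.01490
Terminal value at year 5: TV = D_5×(1+g_2)/(r−g_2) = 2.12370/0.08 = 26.54631
P_0 = D_1/(1+r)^1 + D_2/(1+r)^2 + D_3/(1+r)^3 + D_4/(1+r)^4 + D_5/(1+r)^5 + TV/(1+r)^5
    = 1.28210 + 1.22670 + 1.17369 + 1.12298 + 1.07445 + 14.15594 = 20.03587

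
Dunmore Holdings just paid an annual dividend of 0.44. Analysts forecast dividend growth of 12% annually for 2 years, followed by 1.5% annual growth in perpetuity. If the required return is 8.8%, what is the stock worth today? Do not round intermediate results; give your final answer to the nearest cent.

7.40

D_1 = 0.49280
D_2 = 0.55194
Terminal value at year 2: TV = D_2×(1+g_2)/(r−g_2) = 0.56022/0.073 = 7.67418
P_0 = D_1/(1+r)^1 + D_2/(1+r)^2 + TV/(1+r)^2
    = 0.45294 + 0.46626 + 6.48297 = 7.40218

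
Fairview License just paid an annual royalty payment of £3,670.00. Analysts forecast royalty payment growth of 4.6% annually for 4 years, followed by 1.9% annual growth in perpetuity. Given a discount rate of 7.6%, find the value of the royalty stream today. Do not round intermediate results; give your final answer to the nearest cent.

D_1 = 3838.82000
D_2 = 4015.40572
D_3 = 4200.11438
D_4 = 4393.31964
Terminal value at year 4: TV = D_4×(1+g_2)/(r−g_2) = 4476.79272/0.057 = 78540.22312
P_0 = D_1/(1+r)^1 + D_2/(1+r)^2 + D_3/(1+r)^3 + D_4/(1+r)^4 + TV/(1+r)^4
    = 3567.67658 + 3468.20604 + 3371.50885 + 3277.50767 + 58592.63717 = 72277.53631

£72277.54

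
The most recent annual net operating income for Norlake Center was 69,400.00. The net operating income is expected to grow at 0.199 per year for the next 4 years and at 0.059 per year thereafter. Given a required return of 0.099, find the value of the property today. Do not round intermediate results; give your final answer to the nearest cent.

2949803.83

D_1 = 83210.60000
D_2 = 99769.50940
D_3 = 119623.64177
D_4 = 143428.74648
Terminal value at year 4: TV = D_4×(1+g_2)/(r−g_2) = 151891.04253/0.04 = 3797276.06314
P_0 = D_1/(1+r)^1 + D_2/(1+r)^2 + D_3/(1+r)^3 + D_4/(1+r)^4 + TV/(1+r)^4
    = 75714.83167 + 82604.26130 + 90120.57261 + 98320.80669 + 2603043.35723 = 2949803.82950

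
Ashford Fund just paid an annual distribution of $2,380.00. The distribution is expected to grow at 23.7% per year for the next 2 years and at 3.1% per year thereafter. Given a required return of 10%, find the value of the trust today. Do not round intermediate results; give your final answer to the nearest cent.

$50658.00

D_1 = 2944.06000
D_2 = 3641.80222
Terminal value at year 2: TV = D_2×(1+g_2)/(r−g_2) = 3754.69809/0.069 = 54415.91433
P_0 = D_1/(1+r)^1 + D_2/(1+r)^2 + TV/(1+r)^2
    = 2676.41818 + 3009.75390 + 44971.83003 = 50658.00211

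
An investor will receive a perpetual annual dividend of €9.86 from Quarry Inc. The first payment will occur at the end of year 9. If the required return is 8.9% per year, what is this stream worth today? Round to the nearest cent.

€56.01

Value at end of year 8: C / r = €9.86 / 0.089 = €110.7865
Discount to today: PV = €110.7865 / (1 + 0.089)^8 = €110.7865 / 1.977985 = €56.01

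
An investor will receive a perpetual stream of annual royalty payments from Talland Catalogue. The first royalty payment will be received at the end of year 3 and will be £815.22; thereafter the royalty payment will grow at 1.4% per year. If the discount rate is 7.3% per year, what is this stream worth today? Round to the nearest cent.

£12001.16

Value at end of year 2: C₁ / (r − g) = £815.22 / (0.073 − 0.014) = £13,817.2881
Discount to today: PV = £13,817.2881 / (1 + 0.073)^2 = £13,817.2881 / 1.151329 = £12,001.16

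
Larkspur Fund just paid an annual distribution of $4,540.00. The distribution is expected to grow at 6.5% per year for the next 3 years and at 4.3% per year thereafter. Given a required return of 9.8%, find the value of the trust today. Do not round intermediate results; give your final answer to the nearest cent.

D_1 = 4835.10000
D_2 = 5149.38150
D_3 = 5484.09130
Terminal value at year 3: TV = D_3×(1+g_2)/(r−g_2) = 5719.90722/0.055 = 103998.31315
P_0 = D_1/(1+r)^1 + D_2/(1+r)^2 + D_3/(1+r)^3 + TV/(1+r)^3
    = 4403.55191 + 4271.20472 + 4142.83518 + 78563.21993 = 91380.81175

$91380.81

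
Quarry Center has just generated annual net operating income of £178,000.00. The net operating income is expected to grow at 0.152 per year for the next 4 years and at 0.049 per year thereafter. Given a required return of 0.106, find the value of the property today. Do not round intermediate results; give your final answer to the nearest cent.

£4644936.67

D_1 = 205056.00000
D_2 = 236224.51200
D_3 = 272130.63782
D_4 = 313494.49477
Terminal value at year 4: TV = D_4×(1+g_2)/(r−g_2) = 328855.72502/0.057 = 5769398.68451
P_0 = D_1/(1+r)^1 + D_2/(1+r)^2 + D_3/(1+r)^3 + D_4/(1+r)^4 + TV/(1+r)^4
    = 185403.25497 + 193114.42109 + 201146.30479 + 209512.24514 + 3855760.44117 = 4644936.66716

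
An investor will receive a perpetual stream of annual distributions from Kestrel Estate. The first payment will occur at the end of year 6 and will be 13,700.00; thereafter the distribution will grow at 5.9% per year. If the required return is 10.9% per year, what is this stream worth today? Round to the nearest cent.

Value at end of year 5: C₁ / (r − g) = 13,700.00 / (0.109 − 0.059) = 274,000.0000
Discount to today: PV = 274,000.0000 / (1 + 0.109)^5 = 274,000.0000 / 1.677481 = 163,340.11

163340.11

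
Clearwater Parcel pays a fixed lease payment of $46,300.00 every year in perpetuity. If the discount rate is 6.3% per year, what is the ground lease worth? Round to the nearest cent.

Level perpetuity: PV = C / r = $46,300.00 / 0.063 = $734,920.63

$734920.63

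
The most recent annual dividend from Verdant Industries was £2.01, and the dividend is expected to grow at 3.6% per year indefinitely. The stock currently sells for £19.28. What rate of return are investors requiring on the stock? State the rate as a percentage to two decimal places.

14.40%

D₁ = £2.01 × 1.036 = £2.0824
P = D₁/(r − g) ⇒ r = D₁/P + g = £2.0824/£19.28 + 0.036 = 0.108006 + 0.036 = 0.144006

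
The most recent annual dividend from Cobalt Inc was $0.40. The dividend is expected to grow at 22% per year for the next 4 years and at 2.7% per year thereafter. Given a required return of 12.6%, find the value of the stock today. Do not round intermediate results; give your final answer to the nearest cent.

D_1 = 0.48800
D_2 = 0.59536
D_3 = 0.72634
D_4 = 0.88613
Terminal value at year 4: TV = D_4×(1+g_2)/(r−g_2) = 0.91006/0.099 = 9.19252
P_0 = D_1/(1+r)^1 + D_2/(1+r)^2 + D_3/(1+r)^3 + D_4/(1+r)^4 + TV/(1+r)^4
    = 0.43339 + 0.46957 + 0.50877 + 0.55125 + 5.71849 = 7.68147

$7.68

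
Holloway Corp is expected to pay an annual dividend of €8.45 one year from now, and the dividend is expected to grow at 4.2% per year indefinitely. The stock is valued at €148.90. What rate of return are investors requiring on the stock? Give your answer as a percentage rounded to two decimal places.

P = D₁/(r − g) ⇒ r = D₁/P + g = €8.4500/€148.90 + 0.042 = 0.056749 + 0.042 = 0.098749

9.87%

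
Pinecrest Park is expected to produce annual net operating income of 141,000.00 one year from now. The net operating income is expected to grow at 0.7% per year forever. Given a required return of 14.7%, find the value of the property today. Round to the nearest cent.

1007142.86

Growing perpetuity: P = D₁ / (r − g) = 141,000.0000 / (0.147 − 0.007) = 1,007,142.86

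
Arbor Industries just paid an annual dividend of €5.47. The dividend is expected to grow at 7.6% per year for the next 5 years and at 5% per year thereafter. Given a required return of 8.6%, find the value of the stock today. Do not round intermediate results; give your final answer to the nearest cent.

D_1 = 5.88572
D_2 = 6.33303
D_3 = 6.81435
D_4 = 7.33224
D_5 = 7.88949
Terminal value at year 5: TV = D_5×(1+g_2)/(r−g_2) = 8.28396/0.036 = 230.10999
P_0 = D_1/(1+r)^1 + D_2/(1+r)^2 + D_3/(1+r)^3 + D_4/(1+r)^4 + D_5/(1+r)^5 + TV/(1+r)^5
    = 5.41963 + 5.36973 + 5.32028 + 5.27129 + 5.22275 + 152.33032 = 178.93401

€178.93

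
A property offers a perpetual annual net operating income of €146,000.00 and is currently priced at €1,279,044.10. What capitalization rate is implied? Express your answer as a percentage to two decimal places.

11.41%

P = C/r ⇒ r = C/P = €146,000.00/€1,279,044.10 = 0.114148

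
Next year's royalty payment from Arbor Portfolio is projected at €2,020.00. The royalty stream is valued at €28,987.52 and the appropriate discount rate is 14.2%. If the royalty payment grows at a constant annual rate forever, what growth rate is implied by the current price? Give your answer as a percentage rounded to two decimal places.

P = D₁/(r−g) ⇒ g = r − D₁/P = 0.142 − €2,020.00/€28,987.52 = 0.072315

7.23%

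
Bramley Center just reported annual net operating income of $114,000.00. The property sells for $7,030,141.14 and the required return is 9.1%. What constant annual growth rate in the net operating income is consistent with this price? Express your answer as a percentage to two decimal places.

7.36%

P = D₀(1+g)/(r−g) ⇒ P(r−g) = D₀(1+g) ⇒ g(P+D₀) = P·r − D₀
g = (P·r − D₀)/(P + D₀) = ($7,030,141.14×0.091 − $114,000.00) / ($7,030,141.14 + $114,000.00) = 0.073591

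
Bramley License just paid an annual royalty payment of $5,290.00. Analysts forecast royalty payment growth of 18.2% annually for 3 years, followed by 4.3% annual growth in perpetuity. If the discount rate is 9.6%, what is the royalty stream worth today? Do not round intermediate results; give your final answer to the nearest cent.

D_1 = 6252.78000
D_2 = 7390.78596
D_3 = 8735.90900
Terminal value at year 3: TV = D_3×(1+g_2)/(r−g_2) = 9111.55309/0.053 = 171916.09607
P_0 = D_1/(1+r)^1 + D_2/(1+r)^2 + D_3/(1+r)^3 + TV/(1+r)^3
    = 5705.09124 + 6152.75351 + 6635.54256 + 130582.46967 = 149075.85699

$149075.86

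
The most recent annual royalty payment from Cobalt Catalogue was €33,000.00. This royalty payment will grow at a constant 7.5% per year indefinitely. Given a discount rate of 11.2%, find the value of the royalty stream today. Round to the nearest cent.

€958783.78

D₁ = D₀ × (1 + g) = €33,000.00 × 1.075 = €35,475.0000
Growing perpetuity: P = D₁ / (r − g) = €35,475.0000 / (0.112 − 0.075) = €958,783.78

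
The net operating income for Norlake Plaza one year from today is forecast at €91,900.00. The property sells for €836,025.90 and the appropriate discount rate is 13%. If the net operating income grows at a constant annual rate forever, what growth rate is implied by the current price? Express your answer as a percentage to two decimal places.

P = D₁/(r−g) ⇒ g = r − D₁/P = 0.13 − €91,900.00/€836,025.90 = 0.020075

2.01%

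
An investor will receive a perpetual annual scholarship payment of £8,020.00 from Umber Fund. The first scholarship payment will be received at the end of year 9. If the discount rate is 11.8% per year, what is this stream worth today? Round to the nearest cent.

£27845.69

Value at end of year 8: C / r = £8,020.00 / 0.118 = £67,966.1017
Discount to today: PV = £67,966.1017 / (1 + 0.118)^8 = £67,966.1017 / 2.440813 = £27,845.69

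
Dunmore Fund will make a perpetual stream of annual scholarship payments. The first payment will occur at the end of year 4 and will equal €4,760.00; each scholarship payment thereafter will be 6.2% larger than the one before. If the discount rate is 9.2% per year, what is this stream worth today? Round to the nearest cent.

Value at end of year 3: C₁ / (r − g) = €4,760.00 / (0.092 − 0.062) = €158,666.6667
Discount to today: PV = €158,666.6667 / (1 + 0.092)^3 = €158,666.6667 / 1.302171 = €121,847.83

€121847.83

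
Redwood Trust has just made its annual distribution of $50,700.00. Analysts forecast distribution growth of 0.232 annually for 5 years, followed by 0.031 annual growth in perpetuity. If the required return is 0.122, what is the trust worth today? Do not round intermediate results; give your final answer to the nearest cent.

$1255434.47

D_1 = 62462.40000
D_2 = 76953.67680
D_3 = 94806.92982
D_4 = 116802.13754
D_5 = 143900.23344
Terminal value at year 5: TV = D_5×(1+g_2)/(r−g_2) = 148361.14068/0.091 = 1630342.20528
P_0 = D_1/(1+r)^1 + D_2/(1+r)^2 + D_3/(1+r)^3 + D_4/(1+r)^4 + D_5/(1+r)^5 + TV/(1+r)^5
    = 55670.58824 + 61128.48904 + 67121.47816 + 73702.01524 + 80927.70301 + 916884.19562 = 1255434.46931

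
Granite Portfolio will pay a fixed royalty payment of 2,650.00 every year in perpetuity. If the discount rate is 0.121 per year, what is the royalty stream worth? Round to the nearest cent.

21900.83

Level perpetuity: PV = C / r = 2,650.00 / 0.121 = 21,900.83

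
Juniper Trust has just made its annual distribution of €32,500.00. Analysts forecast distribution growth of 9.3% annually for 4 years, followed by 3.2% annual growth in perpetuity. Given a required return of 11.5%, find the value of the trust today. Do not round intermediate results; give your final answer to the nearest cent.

€496847.86

D_1 = 35522.50000
D_2 = 38826.09250
D_3 = 42436.91910
D_4 = 46383.55258
Terminal value at year 4: TV = D_4×(1+g_2)/(r−g_2) = 47867.82626/0.083 = 576720.79833
P_0 = D_1/(1+r)^1 + D_2/(1+r)^2 + D_3/(1+r)^3 + D_4/(1+r)^4 + TV/(1+r)^4
    = 31858.74439 + 31230.14137 + 30613.94127 + 30009.89938 + 373135.13442 = 496847.86083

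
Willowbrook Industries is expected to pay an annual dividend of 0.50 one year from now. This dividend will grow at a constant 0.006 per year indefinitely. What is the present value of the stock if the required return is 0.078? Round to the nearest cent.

Growing perpetuity: P = D₁ / (r − g) = 0.5000 / (0.078 − 0.006) = 6.94

6.94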